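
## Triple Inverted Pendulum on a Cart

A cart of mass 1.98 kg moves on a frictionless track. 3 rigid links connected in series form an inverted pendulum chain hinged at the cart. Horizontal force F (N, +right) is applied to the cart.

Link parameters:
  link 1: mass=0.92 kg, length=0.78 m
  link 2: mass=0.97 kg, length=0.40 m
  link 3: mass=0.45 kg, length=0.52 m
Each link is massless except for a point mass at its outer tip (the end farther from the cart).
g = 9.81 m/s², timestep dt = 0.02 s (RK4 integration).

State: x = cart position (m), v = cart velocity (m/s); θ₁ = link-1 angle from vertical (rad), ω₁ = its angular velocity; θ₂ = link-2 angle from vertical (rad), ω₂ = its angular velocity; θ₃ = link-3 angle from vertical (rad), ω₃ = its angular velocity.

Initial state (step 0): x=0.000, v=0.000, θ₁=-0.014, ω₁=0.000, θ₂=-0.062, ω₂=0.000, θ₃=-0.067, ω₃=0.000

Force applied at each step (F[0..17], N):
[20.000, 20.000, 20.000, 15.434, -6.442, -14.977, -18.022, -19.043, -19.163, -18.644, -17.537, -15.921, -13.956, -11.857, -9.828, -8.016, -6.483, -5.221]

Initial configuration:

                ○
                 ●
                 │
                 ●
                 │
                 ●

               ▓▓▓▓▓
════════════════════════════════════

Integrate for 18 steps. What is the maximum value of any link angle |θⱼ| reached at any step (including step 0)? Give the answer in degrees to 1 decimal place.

Answer: 7.2°

Derivation:
apply F[0]=+20.000 → step 1: x=0.002, v=0.205, θ₁=-0.016, ω₁=-0.249, θ₂=-0.063, ω₂=-0.057, θ₃=-0.067, ω₃=-0.003
apply F[1]=+20.000 → step 2: x=0.008, v=0.412, θ₁=-0.024, ω₁=-0.502, θ₂=-0.064, ω₂=-0.108, θ₃=-0.067, ω₃=-0.005
apply F[2]=+20.000 → step 3: x=0.019, v=0.620, θ₁=-0.037, ω₁=-0.764, θ₂=-0.067, ω₂=-0.149, θ₃=-0.067, ω₃=-0.005
apply F[3]=+15.434 → step 4: x=0.033, v=0.786, θ₁=-0.054, ω₁=-0.979, θ₂=-0.070, ω₂=-0.176, θ₃=-0.067, ω₃=-0.005
apply F[4]=-6.442 → step 5: x=0.048, v=0.734, θ₁=-0.073, ω₁=-0.926, θ₂=-0.074, ω₂=-0.187, θ₃=-0.067, ω₃=-0.003
apply F[5]=-14.977 → step 6: x=0.061, v=0.602, θ₁=-0.090, ω₁=-0.780, θ₂=-0.077, ω₂=-0.181, θ₃=-0.067, ω₃=0.002
apply F[6]=-18.022 → step 7: x=0.072, v=0.443, θ₁=-0.104, ω₁=-0.609, θ₂=-0.081, ω₂=-0.160, θ₃=-0.067, ω₃=0.009
apply F[7]=-19.043 → step 8: x=0.079, v=0.278, θ₁=-0.114, ω₁=-0.437, θ₂=-0.084, ω₂=-0.128, θ₃=-0.067, ω₃=0.018
apply F[8]=-19.163 → step 9: x=0.083, v=0.114, θ₁=-0.122, ω₁=-0.272, θ₂=-0.086, ω₂=-0.088, θ₃=-0.067, ω₃=0.029
apply F[9]=-18.644 → step 10: x=0.083, v=-0.044, θ₁=-0.125, ω₁=-0.118, θ₂=-0.087, ω₂=-0.043, θ₃=-0.066, ω₃=0.041
apply F[10]=-17.537 → step 11: x=0.081, v=-0.189, θ₁=-0.126, ω₁=0.019, θ₂=-0.088, ω₂=0.004, θ₃=-0.065, ω₃=0.054
apply F[11]=-15.921 → step 12: x=0.076, v=-0.319, θ₁=-0.125, ω₁=0.136, θ₂=-0.087, ω₂=0.050, θ₃=-0.064, ω₃=0.068
apply F[12]=-13.956 → step 13: x=0.069, v=-0.430, θ₁=-0.121, ω₁=0.231, θ₂=-0.086, ω₂=0.092, θ₃=-0.062, ω₃=0.081
apply F[13]=-11.857 → step 14: x=0.059, v=-0.521, θ₁=-0.116, ω₁=0.304, θ₂=-0.083, ω₂=0.131, θ₃=-0.060, ω₃=0.095
apply F[14]=-9.828 → step 15: x=0.048, v=-0.593, θ₁=-0.109, ω₁=0.356, θ₂=-0.080, ω₂=0.165, θ₃=-0.058, ω₃=0.107
apply F[15]=-8.016 → step 16: x=0.035, v=-0.650, θ₁=-0.102, ω₁=0.391, θ₂=-0.077, ω₂=0.194, θ₃=-0.056, ω₃=0.119
apply F[16]=-6.483 → step 17: x=0.022, v=-0.692, θ₁=-0.094, ω₁=0.412, θ₂=-0.073, ω₂=0.218, θ₃=-0.054, ω₃=0.130
apply F[17]=-5.221 → step 18: x=0.008, v=-0.725, θ₁=-0.085, ω₁=0.423, θ₂=-0.068, ω₂=0.238, θ₃=-0.051, ω₃=0.140
Max |angle| over trajectory = 0.126 rad = 7.2°.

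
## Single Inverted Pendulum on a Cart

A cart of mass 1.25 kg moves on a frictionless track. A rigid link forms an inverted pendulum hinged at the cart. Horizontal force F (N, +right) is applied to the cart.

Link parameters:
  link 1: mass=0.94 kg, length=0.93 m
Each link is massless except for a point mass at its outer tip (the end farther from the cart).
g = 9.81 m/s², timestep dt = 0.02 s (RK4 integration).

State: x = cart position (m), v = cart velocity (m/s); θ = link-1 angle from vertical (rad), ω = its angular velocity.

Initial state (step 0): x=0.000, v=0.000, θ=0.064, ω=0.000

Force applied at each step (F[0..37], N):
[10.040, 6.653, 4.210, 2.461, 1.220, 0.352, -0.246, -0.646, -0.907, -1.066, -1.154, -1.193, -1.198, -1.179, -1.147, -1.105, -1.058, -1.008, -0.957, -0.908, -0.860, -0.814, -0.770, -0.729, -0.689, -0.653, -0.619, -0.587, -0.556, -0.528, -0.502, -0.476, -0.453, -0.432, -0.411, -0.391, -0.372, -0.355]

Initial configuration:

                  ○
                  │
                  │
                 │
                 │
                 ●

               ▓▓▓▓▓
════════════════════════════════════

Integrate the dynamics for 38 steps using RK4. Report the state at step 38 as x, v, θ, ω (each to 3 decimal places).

apply F[0]=+10.040 → step 1: x=0.002, v=0.151, θ=0.063, ω=-0.148
apply F[1]=+6.653 → step 2: x=0.005, v=0.248, θ=0.059, ω=-0.240
apply F[2]=+4.210 → step 3: x=0.011, v=0.307, θ=0.053, ω=-0.292
apply F[3]=+2.461 → step 4: x=0.018, v=0.339, θ=0.047, ω=-0.315
apply F[4]=+1.220 → step 5: x=0.024, v=0.352, θ=0.041, ω=-0.320
apply F[5]=+0.352 → step 6: x=0.031, v=0.352, θ=0.035, ω=-0.312
apply F[6]=-0.246 → step 7: x=0.038, v=0.344, θ=0.029, ω=-0.296
apply F[7]=-0.646 → step 8: x=0.045, v=0.330, θ=0.023, ω=-0.276
apply F[8]=-0.907 → step 9: x=0.052, v=0.312, θ=0.017, ω=-0.253
apply F[9]=-1.066 → step 10: x=0.058, v=0.293, θ=0.013, ω=-0.229
apply F[10]=-1.154 → step 11: x=0.063, v=0.273, θ=0.008, ω=-0.205
apply F[11]=-1.193 → step 12: x=0.069, v=0.253, θ=0.004, ω=-0.182
apply F[12]=-1.198 → step 13: x=0.073, v=0.233, θ=0.001, ω=-0.161
apply F[13]=-1.179 → step 14: x=0.078, v=0.215, θ=-0.002, ω=-0.141
apply F[14]=-1.147 → step 15: x=0.082, v=0.197, θ=-0.005, ω=-0.122
apply F[15]=-1.105 → step 16: x=0.086, v=0.180, θ=-0.007, ω=-0.105
apply F[16]=-1.058 → step 17: x=0.089, v=0.164, θ=-0.009, ω=-0.090
apply F[17]=-1.008 → step 18: x=0.092, v=0.149, θ=-0.010, ω=-0.076
apply F[18]=-0.957 → step 19: x=0.095, v=0.136, θ=-0.012, ω=-0.064
apply F[19]=-0.908 → step 20: x=0.098, v=0.123, θ=-0.013, ω=-0.053
apply F[20]=-0.860 → step 21: x=0.100, v=0.111, θ=-0.014, ω=-0.043
apply F[21]=-0.814 → step 22: x=0.102, v=0.100, θ=-0.015, ω=-0.035
apply F[22]=-0.770 → step 23: x=0.104, v=0.090, θ=-0.015, ω=-0.027
apply F[23]=-0.729 → step 24: x=0.106, v=0.081, θ=-0.016, ω=-0.020
apply F[24]=-0.689 → step 25: x=0.107, v=0.072, θ=-0.016, ω=-0.014
apply F[25]=-0.653 → step 26: x=0.109, v=0.064, θ=-0.016, ω=-0.009
apply F[26]=-0.619 → step 27: x=0.110, v=0.057, θ=-0.017, ω=-0.004
apply F[27]=-0.587 → step 28: x=0.111, v=0.050, θ=-0.017, ω=-0.001
apply F[28]=-0.556 → step 29: x=0.112, v=0.043, θ=-0.017, ω=0.003
apply F[29]=-0.528 → step 30: x=0.113, v=0.037, θ=-0.017, ω=0.006
apply F[30]=-0.502 → step 31: x=0.113, v=0.032, θ=-0.016, ω=0.008
apply F[31]=-0.476 → step 32: x=0.114, v=0.027, θ=-0.016, ω=0.011
apply F[32]=-0.453 → step 33: x=0.115, v=0.022, θ=-0.016, ω=0.012
apply F[33]=-0.432 → step 34: x=0.115, v=0.017, θ=-0.016, ω=0.014
apply F[34]=-0.411 → step 35: x=0.115, v=0.013, θ=-0.015, ω=0.015
apply F[35]=-0.391 → step 36: x=0.115, v=0.009, θ=-0.015, ω=0.016
apply F[36]=-0.372 → step 37: x=0.116, v=0.005, θ=-0.015, ω=0.017
apply F[37]=-0.355 → step 38: x=0.116, v=0.002, θ=-0.014, ω=0.018

Answer: x=0.116, v=0.002, θ=-0.014, ω=0.018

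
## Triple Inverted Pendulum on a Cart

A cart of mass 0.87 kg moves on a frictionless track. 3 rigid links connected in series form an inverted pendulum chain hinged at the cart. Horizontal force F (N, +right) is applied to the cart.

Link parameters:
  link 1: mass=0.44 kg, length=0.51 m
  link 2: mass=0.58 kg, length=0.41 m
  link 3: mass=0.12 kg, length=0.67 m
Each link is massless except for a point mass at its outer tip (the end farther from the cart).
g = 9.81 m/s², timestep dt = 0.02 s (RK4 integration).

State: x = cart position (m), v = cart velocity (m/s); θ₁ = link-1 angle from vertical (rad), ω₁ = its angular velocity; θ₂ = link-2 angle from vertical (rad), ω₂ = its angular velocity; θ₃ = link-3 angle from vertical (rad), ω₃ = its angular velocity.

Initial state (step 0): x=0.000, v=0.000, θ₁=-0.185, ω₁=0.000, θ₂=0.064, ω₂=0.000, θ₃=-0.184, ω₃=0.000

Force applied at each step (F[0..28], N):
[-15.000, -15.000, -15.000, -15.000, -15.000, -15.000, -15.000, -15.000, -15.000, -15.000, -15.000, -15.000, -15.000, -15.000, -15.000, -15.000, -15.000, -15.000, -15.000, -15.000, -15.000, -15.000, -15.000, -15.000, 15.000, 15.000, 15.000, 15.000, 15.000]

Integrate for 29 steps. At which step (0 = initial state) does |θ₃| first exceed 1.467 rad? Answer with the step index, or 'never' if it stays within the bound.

apply F[0]=-15.000 → step 1: x=-0.003, v=-0.292, θ₁=-0.182, ω₁=0.327, θ₂=0.068, ω₂=0.373, θ₃=-0.185, ω₃=-0.095
apply F[1]=-15.000 → step 2: x=-0.012, v=-0.586, θ₁=-0.172, ω₁=0.666, θ₂=0.079, ω₂=0.739, θ₃=-0.188, ω₃=-0.192
apply F[2]=-15.000 → step 3: x=-0.026, v=-0.886, θ₁=-0.155, ω₁=1.030, θ₂=0.097, ω₂=1.094, θ₃=-0.193, ω₃=-0.289
apply F[3]=-15.000 → step 4: x=-0.047, v=-1.195, θ₁=-0.130, ω₁=1.433, θ₂=0.122, ω₂=1.425, θ₃=-0.199, ω₃=-0.387
apply F[4]=-15.000 → step 5: x=-0.074, v=-1.514, θ₁=-0.097, ω₁=1.888, θ₂=0.154, ω₂=1.721, θ₃=-0.208, ω₃=-0.482
apply F[5]=-15.000 → step 6: x=-0.108, v=-1.844, θ₁=-0.054, ω₁=2.409, θ₂=0.191, ω₂=1.961, θ₃=-0.219, ω₃=-0.566
apply F[6]=-15.000 → step 7: x=-0.148, v=-2.185, θ₁=-0.000, ω₁=3.005, θ₂=0.232, ω₂=2.126, θ₃=-0.231, ω₃=-0.627
apply F[7]=-15.000 → step 8: x=-0.195, v=-2.531, θ₁=0.066, ω₁=3.677, θ₂=0.275, ω₂=2.191, θ₃=-0.243, ω₃=-0.650
apply F[8]=-15.000 → step 9: x=-0.249, v=-2.871, θ₁=0.147, ω₁=4.405, θ₂=0.319, ω₂=2.148, θ₃=-0.256, ω₃=-0.609
apply F[9]=-15.000 → step 10: x=-0.310, v=-3.187, θ₁=0.243, ω₁=5.141, θ₂=0.361, ω₂=2.015, θ₃=-0.267, ω₃=-0.483
apply F[10]=-15.000 → step 11: x=-0.376, v=-3.453, θ₁=0.352, ω₁=5.805, θ₂=0.399, ω₂=1.859, θ₃=-0.275, ω₃=-0.254
apply F[11]=-15.000 → step 12: x=-0.448, v=-3.651, θ₁=0.474, ω₁=6.319, θ₂=0.435, ω₂=1.783, θ₃=-0.277, ω₃=0.067
apply F[12]=-15.000 → step 13: x=-0.522, v=-3.779, θ₁=0.604, ω₁=6.648, θ₂=0.472, ω₂=1.876, θ₃=-0.272, ω₃=0.451
apply F[13]=-15.000 → step 14: x=-0.598, v=-3.850, θ₁=0.739, ω₁=6.811, θ₂=0.512, ω₂=2.171, θ₃=-0.259, ω₃=0.862
apply F[14]=-15.000 → step 15: x=-0.676, v=-3.880, θ₁=0.875, ω₁=6.856, θ₂=0.560, ω₂=2.649, θ₃=-0.237, ω₃=1.277
apply F[15]=-15.000 → step 16: x=-0.753, v=-3.881, θ₁=1.012, ω₁=6.822, θ₂=0.619, ω₂=3.272, θ₃=-0.207, ω₃=1.695
apply F[16]=-15.000 → step 17: x=-0.831, v=-3.861, θ₁=1.148, ω₁=6.733, θ₂=0.691, ω₂=4.003, θ₃=-0.169, ω₃=2.122
apply F[17]=-15.000 → step 18: x=-0.908, v=-3.822, θ₁=1.281, ω₁=6.598, θ₂=0.779, ω₂=4.810, θ₃=-0.122, ω₃=2.575
apply F[18]=-15.000 → step 19: x=-0.984, v=-3.766, θ₁=1.411, ω₁=6.414, θ₂=0.884, ω₂=5.670, θ₃=-0.066, ω₃=3.073
apply F[19]=-15.000 → step 20: x=-1.058, v=-3.691, θ₁=1.537, ω₁=6.182, θ₂=1.006, ω₂=6.559, θ₃=0.001, ω₃=3.642
apply F[20]=-15.000 → step 21: x=-1.131, v=-3.595, θ₁=1.658, ω₁=5.903, θ₂=1.147, ω₂=7.453, θ₃=0.080, ω₃=4.308
apply F[21]=-15.000 → step 22: x=-1.202, v=-3.472, θ₁=1.773, ω₁=5.592, θ₂=1.304, ω₂=8.320, θ₃=0.174, ω₃=5.099
apply F[22]=-15.000 → step 23: x=-1.270, v=-3.316, θ₁=1.882, ω₁=5.288, θ₂=1.479, ω₂=9.114, θ₃=0.285, ω₃=6.044
apply F[23]=-15.000 → step 24: x=-1.334, v=-3.120, θ₁=1.985, ω₁=5.055, θ₂=1.668, ω₂=9.764, θ₃=0.417, ω₃=7.166
apply F[24]=+15.000 → step 25: x=-1.391, v=-2.507, θ₁=2.091, ω₁=5.521, θ₂=1.864, ω₂=9.769, θ₃=0.569, ω₃=8.030
apply F[25]=+15.000 → step 26: x=-1.434, v=-1.831, θ₁=2.208, ω₁=6.238, θ₂=2.058, ω₂=9.657, θ₃=0.739, ω₃=9.023
apply F[26]=+15.000 → step 27: x=-1.463, v=-1.077, θ₁=2.342, ω₁=7.241, θ₂=2.249, ω₂=9.383, θ₃=0.931, ω₃=10.185
apply F[27]=+15.000 → step 28: x=-1.476, v=-0.229, θ₁=2.500, ω₁=8.547, θ₂=2.432, ω₂=8.922, θ₃=1.148, ω₃=11.603
apply F[28]=+15.000 → step 29: x=-1.472, v=0.710, θ₁=2.686, ω₁=10.076, θ₂=2.605, ω₂=8.325, θ₃=1.398, ω₃=13.440
max |θ₃| = 1.398 ≤ 1.467 over all 30 states.

Answer: never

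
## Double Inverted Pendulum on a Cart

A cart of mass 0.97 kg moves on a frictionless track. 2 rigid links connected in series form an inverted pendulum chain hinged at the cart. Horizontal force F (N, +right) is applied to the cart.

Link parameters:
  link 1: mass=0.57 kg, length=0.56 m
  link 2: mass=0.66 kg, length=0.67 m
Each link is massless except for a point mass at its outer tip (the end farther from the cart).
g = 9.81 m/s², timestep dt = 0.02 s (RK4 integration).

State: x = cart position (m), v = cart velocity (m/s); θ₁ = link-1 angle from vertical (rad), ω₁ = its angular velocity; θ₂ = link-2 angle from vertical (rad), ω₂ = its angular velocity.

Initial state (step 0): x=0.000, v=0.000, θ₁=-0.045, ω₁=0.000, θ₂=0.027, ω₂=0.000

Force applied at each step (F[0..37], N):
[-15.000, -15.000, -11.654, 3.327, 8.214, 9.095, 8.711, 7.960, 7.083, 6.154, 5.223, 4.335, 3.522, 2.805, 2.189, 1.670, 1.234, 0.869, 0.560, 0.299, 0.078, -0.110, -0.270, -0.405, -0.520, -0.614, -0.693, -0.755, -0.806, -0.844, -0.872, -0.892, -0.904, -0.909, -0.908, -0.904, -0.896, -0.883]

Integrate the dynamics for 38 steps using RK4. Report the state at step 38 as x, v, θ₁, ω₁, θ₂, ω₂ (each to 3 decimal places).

Answer: x=0.102, v=0.197, θ₁=-0.026, ω₁=-0.030, θ₂=-0.016, ω₂=-0.053

Derivation:
apply F[0]=-15.000 → step 1: x=-0.003, v=-0.298, θ₁=-0.040, ω₁=0.486, θ₂=0.027, ω₂=0.047
apply F[1]=-15.000 → step 2: x=-0.012, v=-0.599, θ₁=-0.025, ω₁=0.986, θ₂=0.029, ω₂=0.087
apply F[2]=-11.654 → step 3: x=-0.026, v=-0.836, θ₁=-0.002, ω₁=1.387, θ₂=0.031, ω₂=0.113
apply F[3]=+3.327 → step 4: x=-0.042, v=-0.770, θ₁=0.025, ω₁=1.266, θ₂=0.033, ω₂=0.124
apply F[4]=+8.214 → step 5: x=-0.056, v=-0.609, θ₁=0.047, ω₁=0.993, θ₂=0.036, ω₂=0.123
apply F[5]=+9.095 → step 6: x=-0.067, v=-0.436, θ₁=0.064, ω₁=0.711, θ₂=0.038, ω₂=0.111
apply F[6]=+8.711 → step 7: x=-0.074, v=-0.274, θ₁=0.076, ω₁=0.461, θ₂=0.040, ω₂=0.090
apply F[7]=+7.960 → step 8: x=-0.078, v=-0.131, θ₁=0.083, ω₁=0.251, θ₂=0.042, ω₂=0.064
apply F[8]=+7.083 → step 9: x=-0.079, v=-0.007, θ₁=0.086, ω₁=0.078, θ₂=0.043, ω₂=0.036
apply F[9]=+6.154 → step 10: x=-0.078, v=0.098, θ₁=0.087, ω₁=-0.059, θ₂=0.043, ω₂=0.007
apply F[10]=+5.223 → step 11: x=-0.075, v=0.184, θ₁=0.084, ω₁=-0.164, θ₂=0.043, ω₂=-0.020
apply F[11]=+4.335 → step 12: x=-0.071, v=0.252, θ₁=0.080, ω₁=-0.241, θ₂=0.042, ω₂=-0.046
apply F[12]=+3.522 → step 13: x=-0.065, v=0.305, θ₁=0.075, ω₁=-0.293, θ₂=0.041, ω₂=-0.069
apply F[13]=+2.805 → step 14: x=-0.059, v=0.345, θ₁=0.069, ω₁=-0.326, θ₂=0.040, ω₂=-0.089
apply F[14]=+2.189 → step 15: x=-0.052, v=0.374, θ₁=0.062, ω₁=-0.344, θ₂=0.038, ω₂=-0.106
apply F[15]=+1.670 → step 16: x=-0.044, v=0.394, θ₁=0.055, ω₁=-0.350, θ₂=0.035, ω₂=-0.120
apply F[16]=+1.234 → step 17: x=-0.036, v=0.406, θ₁=0.048, ω₁=-0.347, θ₂=0.033, ω₂=-0.131
apply F[17]=+0.869 → step 18: x=-0.028, v=0.413, θ₁=0.041, ω₁=-0.339, θ₂=0.030, ω₂=-0.139
apply F[18]=+0.560 → step 19: x=-0.020, v=0.415, θ₁=0.035, ω₁=-0.326, θ₂=0.027, ω₂=-0.145
apply F[19]=+0.299 → step 20: x=-0.011, v=0.414, θ₁=0.028, ω₁=-0.309, θ₂=0.024, ω₂=-0.148
apply F[20]=+0.078 → step 21: x=-0.003, v=0.409, θ₁=0.022, ω₁=-0.291, θ₂=0.021, ω₂=-0.150
apply F[21]=-0.110 → step 22: x=0.005, v=0.402, θ₁=0.017, ω₁=-0.272, θ₂=0.018, ω₂=-0.149
apply F[22]=-0.270 → step 23: x=0.013, v=0.393, θ₁=0.011, ω₁=-0.252, θ₂=0.015, ω₂=-0.148
apply F[23]=-0.405 → step 24: x=0.021, v=0.383, θ₁=0.007, ω₁=-0.232, θ₂=0.013, ω₂=-0.145
apply F[24]=-0.520 → step 25: x=0.028, v=0.371, θ₁=0.002, ω₁=-0.212, θ₂=0.010, ω₂=-0.140
apply F[25]=-0.614 → step 26: x=0.036, v=0.358, θ₁=-0.002, ω₁=-0.193, θ₂=0.007, ω₂=-0.135
apply F[26]=-0.693 → step 27: x=0.043, v=0.345, θ₁=-0.005, ω₁=-0.174, θ₂=0.004, ω₂=-0.129
apply F[27]=-0.755 → step 28: x=0.049, v=0.331, θ₁=-0.009, ω₁=-0.156, θ₂=0.002, ω₂=-0.123
apply F[28]=-0.806 → step 29: x=0.056, v=0.317, θ₁=-0.012, ω₁=-0.139, θ₂=-0.001, ω₂=-0.116
apply F[29]=-0.844 → step 30: x=0.062, v=0.303, θ₁=-0.014, ω₁=-0.123, θ₂=-0.003, ω₂=-0.109
apply F[30]=-0.872 → step 31: x=0.068, v=0.288, θ₁=-0.017, ω₁=-0.107, θ₂=-0.005, ω₂=-0.102
apply F[31]=-0.892 → step 32: x=0.074, v=0.274, θ₁=-0.019, ω₁=-0.093, θ₂=-0.007, ω₂=-0.094
apply F[32]=-0.904 → step 33: x=0.079, v=0.261, θ₁=-0.020, ω₁=-0.080, θ₂=-0.009, ω₂=-0.087
apply F[33]=-0.909 → step 34: x=0.084, v=0.247, θ₁=-0.022, ω₁=-0.068, θ₂=-0.010, ω₂=-0.080
apply F[34]=-0.908 → step 35: x=0.089, v=0.234, θ₁=-0.023, ω₁=-0.057, θ₂=-0.012, ω₂=-0.073
apply F[35]=-0.904 → step 36: x=0.093, v=0.221, θ₁=-0.024, ω₁=-0.047, θ₂=-0.013, ω₂=-0.066
apply F[36]=-0.896 → step 37: x=0.098, v=0.209, θ₁=-0.025, ω₁=-0.038, θ₂=-0.015, ω₂=-0.059
apply F[37]=-0.883 → step 38: x=0.102, v=0.197, θ₁=-0.026, ω₁=-0.030, θ₂=-0.016, ω₂=-0.053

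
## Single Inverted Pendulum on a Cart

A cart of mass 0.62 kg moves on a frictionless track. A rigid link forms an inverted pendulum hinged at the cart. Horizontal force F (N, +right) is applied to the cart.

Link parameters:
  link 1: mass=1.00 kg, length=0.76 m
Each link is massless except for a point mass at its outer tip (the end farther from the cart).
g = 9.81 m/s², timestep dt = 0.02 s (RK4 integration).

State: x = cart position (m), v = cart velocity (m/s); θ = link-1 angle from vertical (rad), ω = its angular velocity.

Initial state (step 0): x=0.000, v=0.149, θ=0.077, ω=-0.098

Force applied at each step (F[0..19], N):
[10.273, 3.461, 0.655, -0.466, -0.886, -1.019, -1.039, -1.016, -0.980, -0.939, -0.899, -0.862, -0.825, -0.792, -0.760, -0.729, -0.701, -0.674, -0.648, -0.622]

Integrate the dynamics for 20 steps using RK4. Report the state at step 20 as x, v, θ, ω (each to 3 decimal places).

Answer: x=0.126, v=0.121, θ=-0.025, ω=-0.023

Derivation:
apply F[0]=+10.273 → step 1: x=0.006, v=0.454, θ=0.071, ω=-0.479
apply F[1]=+3.461 → step 2: x=0.016, v=0.545, θ=0.061, ω=-0.581
apply F[2]=+0.655 → step 3: x=0.027, v=0.549, θ=0.049, ω=-0.573
apply F[3]=-0.466 → step 4: x=0.038, v=0.521, θ=0.038, ω=-0.524
apply F[4]=-0.886 → step 5: x=0.048, v=0.482, θ=0.028, ω=-0.464
apply F[5]=-1.019 → step 6: x=0.057, v=0.442, θ=0.020, ω=-0.405
apply F[6]=-1.039 → step 7: x=0.065, v=0.403, θ=0.012, ω=-0.351
apply F[7]=-1.016 → step 8: x=0.073, v=0.368, θ=0.006, ω=-0.302
apply F[8]=-0.980 → step 9: x=0.080, v=0.335, θ=-0.000, ω=-0.258
apply F[9]=-0.939 → step 10: x=0.086, v=0.306, θ=-0.005, ω=-0.220
apply F[10]=-0.899 → step 11: x=0.092, v=0.279, θ=-0.009, ω=-0.187
apply F[11]=-0.862 → step 12: x=0.098, v=0.254, θ=-0.012, ω=-0.157
apply F[12]=-0.825 → step 13: x=0.103, v=0.232, θ=-0.015, ω=-0.132
apply F[13]=-0.792 → step 14: x=0.107, v=0.212, θ=-0.018, ω=-0.109
apply F[14]=-0.760 → step 15: x=0.111, v=0.193, θ=-0.020, ω=-0.089
apply F[15]=-0.729 → step 16: x=0.115, v=0.176, θ=-0.021, ω=-0.072
apply F[16]=-0.701 → step 17: x=0.118, v=0.161, θ=-0.023, ω=-0.057
apply F[17]=-0.674 → step 18: x=0.121, v=0.146, θ=-0.024, ω=-0.044
apply F[18]=-0.648 → step 19: x=0.124, v=0.133, θ=-0.024, ω=-0.033
apply F[19]=-0.622 → step 20: x=0.126, v=0.121, θ=-0.025, ω=-0.023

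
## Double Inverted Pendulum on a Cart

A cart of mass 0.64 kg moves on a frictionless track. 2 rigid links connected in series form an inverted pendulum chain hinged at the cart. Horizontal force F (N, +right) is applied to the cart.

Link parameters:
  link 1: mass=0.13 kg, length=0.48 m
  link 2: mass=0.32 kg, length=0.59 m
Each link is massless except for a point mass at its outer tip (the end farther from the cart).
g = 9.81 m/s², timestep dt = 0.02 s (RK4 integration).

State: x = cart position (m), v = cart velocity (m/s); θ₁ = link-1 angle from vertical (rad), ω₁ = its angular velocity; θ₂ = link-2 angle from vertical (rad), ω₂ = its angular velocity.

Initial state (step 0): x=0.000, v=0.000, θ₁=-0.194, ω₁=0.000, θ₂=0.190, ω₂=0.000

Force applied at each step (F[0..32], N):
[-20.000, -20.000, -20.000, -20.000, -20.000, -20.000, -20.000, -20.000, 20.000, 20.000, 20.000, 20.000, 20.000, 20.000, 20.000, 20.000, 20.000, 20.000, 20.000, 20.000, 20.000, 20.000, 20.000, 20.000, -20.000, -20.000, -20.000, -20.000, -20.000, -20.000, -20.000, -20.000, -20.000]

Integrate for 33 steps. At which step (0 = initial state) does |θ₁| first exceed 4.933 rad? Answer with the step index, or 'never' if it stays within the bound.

apply F[0]=-20.000 → step 1: x=-0.006, v=-0.595, θ₁=-0.187, ω₁=0.738, θ₂=0.195, ω₂=0.495
apply F[1]=-20.000 → step 2: x=-0.024, v=-1.194, θ₁=-0.164, ω₁=1.527, θ₂=0.210, ω₂=0.952
apply F[2]=-20.000 → step 3: x=-0.054, v=-1.800, θ₁=-0.125, ω₁=2.420, θ₂=0.233, ω₂=1.326
apply F[3]=-20.000 → step 4: x=-0.096, v=-2.417, θ₁=-0.066, ω₁=3.474, θ₂=0.262, ω₂=1.566
apply F[4]=-20.000 → step 5: x=-0.150, v=-3.041, θ₁=0.015, ω₁=4.737, θ₂=0.294, ω₂=1.613
apply F[5]=-20.000 → step 6: x=-0.217, v=-3.658, θ₁=0.125, ω₁=6.212, θ₂=0.325, ω₂=1.430
apply F[6]=-20.000 → step 7: x=-0.296, v=-4.230, θ₁=0.264, ω₁=7.730, θ₂=0.350, ω₂=1.121
apply F[7]=-20.000 → step 8: x=-0.386, v=-4.699, θ₁=0.431, ω₁=8.824, θ₂=0.371, ω₂=1.080
apply F[8]=+20.000 → step 9: x=-0.473, v=-4.022, θ₁=0.596, ω₁=7.706, θ₂=0.394, ω₂=1.184
apply F[9]=+20.000 → step 10: x=-0.547, v=-3.403, θ₁=0.742, ω₁=6.960, θ₂=0.418, ω₂=1.161
apply F[10]=+20.000 → step 11: x=-0.609, v=-2.820, θ₁=0.876, ω₁=6.560, θ₂=0.439, ω₂=0.978
apply F[11]=+20.000 → step 12: x=-0.660, v=-2.255, θ₁=1.006, ω₁=6.418, θ₂=0.456, ω₂=0.684
apply F[12]=+20.000 → step 13: x=-0.700, v=-1.694, θ₁=1.134, ω₁=6.462, θ₂=0.466, ω₂=0.336
apply F[13]=+20.000 → step 14: x=-0.728, v=-1.128, θ₁=1.265, ω₁=6.642, θ₂=0.470, ω₂=-0.014
apply F[14]=+20.000 → step 15: x=-0.745, v=-0.550, θ₁=1.401, ω₁=6.929, θ₂=0.466, ω₂=-0.320
apply F[15]=+20.000 → step 16: x=-0.750, v=0.044, θ₁=1.543, ω₁=7.314, θ₂=0.457, ω₂=-0.541
apply F[16]=+20.000 → step 17: x=-0.743, v=0.657, θ₁=1.694, ω₁=7.811, θ₂=0.445, ω₂=-0.635
apply F[17]=+20.000 → step 18: x=-0.723, v=1.292, θ₁=1.857, ω₁=8.457, θ₂=0.433, ω₂=-0.546
apply F[18]=+20.000 → step 19: x=-0.691, v=1.957, θ₁=2.034, ω₁=9.326, θ₂=0.425, ω₂=-0.191
apply F[19]=+20.000 → step 20: x=-0.645, v=2.660, θ₁=2.232, ω₁=10.546, θ₂=0.428, ω₂=0.578
apply F[20]=+20.000 → step 21: x=-0.584, v=3.416, θ₁=2.459, ω₁=12.337, θ₂=0.453, ω₂=2.033
apply F[21]=+20.000 → step 22: x=-0.508, v=4.230, θ₁=2.731, ω₁=15.034, θ₂=0.517, ω₂=4.675
apply F[22]=+20.000 → step 23: x=-0.415, v=5.025, θ₁=3.069, ω₁=18.845, θ₂=0.653, ω₂=9.222
apply F[23]=+20.000 → step 24: x=-0.309, v=5.474, θ₁=3.485, ω₁=22.539, θ₂=0.899, ω₂=15.465
apply F[24]=-20.000 → step 25: x=-0.210, v=4.427, θ₁=3.921, ω₁=20.522, θ₂=1.249, ω₂=18.896
apply F[25]=-20.000 → step 26: x=-0.129, v=3.751, θ₁=4.294, ω₁=16.678, θ₂=1.633, ω₂=19.175
apply F[26]=-20.000 → step 27: x=-0.058, v=3.443, θ₁=4.583, ω₁=12.094, θ₂=2.005, ω₂=17.813
apply F[27]=-20.000 → step 28: x=0.009, v=3.261, θ₁=4.776, ω₁=7.256, θ₂=2.340, ω₂=15.633
apply F[28]=-20.000 → step 29: x=0.072, v=3.021, θ₁=4.877, ω₁=2.902, θ₂=2.630, ω₂=13.332
apply F[29]=-20.000 → step 30: x=0.129, v=2.664, θ₁=4.899, ω₁=-0.500, θ₂=2.876, ω₂=11.430
apply F[30]=-20.000 → step 31: x=0.178, v=2.205, θ₁=4.863, ω₁=-3.017, θ₂=3.091, ω₂=10.104
apply F[31]=-20.000 → step 32: x=0.217, v=1.671, θ₁=4.782, ω₁=-4.982, θ₂=3.284, ω₂=9.343
apply F[32]=-20.000 → step 33: x=0.244, v=1.070, θ₁=4.664, ω₁=-6.787, θ₂=3.468, ω₂=9.147
max |θ₁| = 4.899 ≤ 4.933 over all 34 states.

Answer: never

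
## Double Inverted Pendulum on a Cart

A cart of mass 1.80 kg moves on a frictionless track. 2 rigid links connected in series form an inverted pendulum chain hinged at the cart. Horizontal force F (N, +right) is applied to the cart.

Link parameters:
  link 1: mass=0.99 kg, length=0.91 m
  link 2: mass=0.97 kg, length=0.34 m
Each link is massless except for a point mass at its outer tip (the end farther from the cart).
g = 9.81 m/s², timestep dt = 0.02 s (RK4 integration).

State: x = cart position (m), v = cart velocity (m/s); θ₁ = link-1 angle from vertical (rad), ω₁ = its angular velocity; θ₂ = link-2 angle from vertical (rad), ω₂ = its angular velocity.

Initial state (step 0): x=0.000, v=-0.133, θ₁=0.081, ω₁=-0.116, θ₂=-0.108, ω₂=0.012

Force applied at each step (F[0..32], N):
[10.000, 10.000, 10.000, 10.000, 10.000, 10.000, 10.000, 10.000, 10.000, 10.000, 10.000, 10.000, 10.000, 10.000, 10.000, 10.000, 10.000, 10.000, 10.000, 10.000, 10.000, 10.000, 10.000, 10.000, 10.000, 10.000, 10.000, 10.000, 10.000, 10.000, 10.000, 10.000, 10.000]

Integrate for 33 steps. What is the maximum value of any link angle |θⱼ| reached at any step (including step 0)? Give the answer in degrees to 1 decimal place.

Answer: 110.1°

Derivation:
apply F[0]=+10.000 → step 1: x=-0.002, v=-0.039, θ₁=0.078, ω₁=-0.163, θ₂=-0.110, ω₂=-0.202
apply F[1]=+10.000 → step 2: x=-0.002, v=0.056, θ₁=0.074, ω₁=-0.212, θ₂=-0.116, ω₂=-0.415
apply F[2]=+10.000 → step 3: x=0.001, v=0.152, θ₁=0.070, ω₁=-0.262, θ₂=-0.127, ω₂=-0.632
apply F[3]=+10.000 → step 4: x=0.005, v=0.249, θ₁=0.064, ω₁=-0.315, θ₂=-0.141, ω₂=-0.854
apply F[4]=+10.000 → step 5: x=0.011, v=0.348, θ₁=0.057, ω₁=-0.369, θ₂=-0.161, ω₂=-1.084
apply F[5]=+10.000 → step 6: x=0.018, v=0.448, θ₁=0.049, ω₁=-0.426, θ₂=-0.185, ω₂=-1.324
apply F[6]=+10.000 → step 7: x=0.028, v=0.551, θ₁=0.040, ω₁=-0.485, θ₂=-0.214, ω₂=-1.576
apply F[7]=+10.000 → step 8: x=0.040, v=0.655, θ₁=0.030, ω₁=-0.548, θ₂=-0.248, ω₂=-1.842
apply F[8]=+10.000 → step 9: x=0.055, v=0.762, θ₁=0.018, ω₁=-0.615, θ₂=-0.288, ω₂=-2.120
apply F[9]=+10.000 → step 10: x=0.071, v=0.871, θ₁=0.005, ω₁=-0.687, θ₂=-0.333, ω₂=-2.410
apply F[10]=+10.000 → step 11: x=0.090, v=0.982, θ₁=-0.009, ω₁=-0.766, θ₂=-0.384, ω₂=-2.710
apply F[11]=+10.000 → step 12: x=0.110, v=1.096, θ₁=-0.026, ω₁=-0.854, θ₂=-0.441, ω₂=-3.017
apply F[12]=+10.000 → step 13: x=0.133, v=1.212, θ₁=-0.044, ω₁=-0.953, θ₂=-0.505, ω₂=-3.324
apply F[13]=+10.000 → step 14: x=0.159, v=1.329, θ₁=-0.064, ω₁=-1.065, θ₂=-0.574, ω₂=-3.627
apply F[14]=+10.000 → step 15: x=0.187, v=1.448, θ₁=-0.086, ω₁=-1.193, θ₂=-0.650, ω₂=-3.917
apply F[15]=+10.000 → step 16: x=0.217, v=1.568, θ₁=-0.112, ω₁=-1.338, θ₂=-0.731, ω₂=-4.186
apply F[16]=+10.000 → step 17: x=0.249, v=1.689, θ₁=-0.140, ω₁=-1.502, θ₂=-0.817, ω₂=-4.427
apply F[17]=+10.000 → step 18: x=0.284, v=1.809, θ₁=-0.172, ω₁=-1.686, θ₂=-0.908, ω₂=-4.631
apply F[18]=+10.000 → step 19: x=0.322, v=1.928, θ₁=-0.208, ω₁=-1.891, θ₂=-1.002, ω₂=-4.790
apply F[19]=+10.000 → step 20: x=0.361, v=2.045, θ₁=-0.248, ω₁=-2.116, θ₂=-1.099, ω₂=-4.896
apply F[20]=+10.000 → step 21: x=0.403, v=2.159, θ₁=-0.292, ω₁=-2.358, θ₂=-1.197, ω₂=-4.941
apply F[21]=+10.000 → step 22: x=0.448, v=2.268, θ₁=-0.342, ω₁=-2.614, θ₂=-1.296, ω₂=-4.915
apply F[22]=+10.000 → step 23: x=0.494, v=2.371, θ₁=-0.397, ω₁=-2.880, θ₂=-1.393, ω₂=-4.811
apply F[23]=+10.000 → step 24: x=0.542, v=2.465, θ₁=-0.457, ω₁=-3.151, θ₂=-1.488, ω₂=-4.621
apply F[24]=+10.000 → step 25: x=0.593, v=2.547, θ₁=-0.523, ω₁=-3.423, θ₂=-1.578, ω₂=-4.341
apply F[25]=+10.000 → step 26: x=0.644, v=2.616, θ₁=-0.594, ω₁=-3.691, θ₂=-1.661, ω₂=-3.966
apply F[26]=+10.000 → step 27: x=0.697, v=2.668, θ₁=-0.671, ω₁=-3.952, θ₂=-1.736, ω₂=-3.497
apply F[27]=+10.000 → step 28: x=0.751, v=2.700, θ₁=-0.752, ω₁=-4.204, θ₂=-1.800, ω₂=-2.937
apply F[28]=+10.000 → step 29: x=0.805, v=2.711, θ₁=-0.839, ω₁=-4.449, θ₂=-1.853, ω₂=-2.290
apply F[29]=+10.000 → step 30: x=0.859, v=2.696, θ₁=-0.930, ω₁=-4.691, θ₂=-1.891, ω₂=-1.564
apply F[30]=+10.000 → step 31: x=0.913, v=2.652, θ₁=-1.026, ω₁=-4.936, θ₂=-1.915, ω₂=-0.767
apply F[31]=+10.000 → step 32: x=0.965, v=2.574, θ₁=-1.128, ω₁=-5.192, θ₂=-1.921, ω₂=0.090
apply F[32]=+10.000 → step 33: x=1.015, v=2.454, θ₁=-1.234, ω₁=-5.465, θ₂=-1.911, ω₂=0.988
Max |angle| over trajectory = 1.921 rad = 110.1°.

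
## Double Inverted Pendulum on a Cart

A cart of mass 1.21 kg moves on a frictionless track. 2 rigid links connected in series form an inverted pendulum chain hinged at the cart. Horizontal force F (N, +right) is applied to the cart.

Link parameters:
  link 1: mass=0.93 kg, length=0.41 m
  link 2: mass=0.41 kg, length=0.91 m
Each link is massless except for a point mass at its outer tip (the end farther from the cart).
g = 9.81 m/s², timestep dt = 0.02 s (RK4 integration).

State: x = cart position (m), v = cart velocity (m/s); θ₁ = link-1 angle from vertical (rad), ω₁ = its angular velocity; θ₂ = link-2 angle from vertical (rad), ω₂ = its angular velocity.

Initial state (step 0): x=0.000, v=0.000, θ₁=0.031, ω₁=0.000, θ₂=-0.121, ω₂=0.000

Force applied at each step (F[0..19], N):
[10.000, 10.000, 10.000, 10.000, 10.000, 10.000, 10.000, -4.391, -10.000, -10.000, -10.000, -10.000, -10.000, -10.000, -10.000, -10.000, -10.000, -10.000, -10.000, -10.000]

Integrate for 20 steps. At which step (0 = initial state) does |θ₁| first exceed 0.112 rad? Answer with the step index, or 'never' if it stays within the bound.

Answer: 7

Derivation:
apply F[0]=+10.000 → step 1: x=0.002, v=0.159, θ₁=0.028, ω₁=-0.341, θ₂=-0.121, ω₂=-0.047
apply F[1]=+10.000 → step 2: x=0.006, v=0.319, θ₁=0.017, ω₁=-0.691, θ₂=-0.123, ω₂=-0.092
apply F[2]=+10.000 → step 3: x=0.014, v=0.482, θ₁=-0.000, ω₁=-1.058, θ₂=-0.125, ω₂=-0.132
apply F[3]=+10.000 → step 4: x=0.026, v=0.650, θ₁=-0.025, ω₁=-1.450, θ₂=-0.128, ω₂=-0.165
apply F[4]=+10.000 → step 5: x=0.040, v=0.823, θ₁=-0.058, ω₁=-1.875, θ₂=-0.132, ω₂=-0.188
apply F[5]=+10.000 → step 6: x=0.059, v=1.001, θ₁=-0.100, ω₁=-2.337, θ₂=-0.136, ω₂=-0.201
apply F[6]=+10.000 → step 7: x=0.080, v=1.182, θ₁=-0.152, ω₁=-2.834, θ₂=-0.140, ω₂=-0.203
apply F[7]=-4.391 → step 8: x=0.104, v=1.136, θ₁=-0.208, ω₁=-2.815, θ₂=-0.144, ω₂=-0.195
apply F[8]=-10.000 → step 9: x=0.125, v=1.012, θ₁=-0.263, ω₁=-2.648, θ₂=-0.147, ω₂=-0.172
apply F[9]=-10.000 → step 10: x=0.144, v=0.898, θ₁=-0.315, ω₁=-2.543, θ₂=-0.150, ω₂=-0.136
apply F[10]=-10.000 → step 11: x=0.161, v=0.794, θ₁=-0.365, ω₁=-2.495, θ₂=-0.153, ω₂=-0.087
apply F[11]=-10.000 → step 12: x=0.176, v=0.697, θ₁=-0.415, ω₁=-2.499, θ₂=-0.154, ω₂=-0.026
apply F[12]=-10.000 → step 13: x=0.189, v=0.607, θ₁=-0.465, ω₁=-2.549, θ₂=-0.154, ω₂=0.044
apply F[13]=-10.000 → step 14: x=0.200, v=0.520, θ₁=-0.517, ω₁=-2.640, θ₂=-0.152, ω₂=0.124
apply F[14]=-10.000 → step 15: x=0.210, v=0.437, θ₁=-0.571, ω₁=-2.767, θ₂=-0.149, ω₂=0.210
apply F[15]=-10.000 → step 16: x=0.218, v=0.353, θ₁=-0.628, ω₁=-2.924, θ₂=-0.144, ω₂=0.301
apply F[16]=-10.000 → step 17: x=0.224, v=0.269, θ₁=-0.688, ω₁=-3.107, θ₂=-0.137, ω₂=0.394
apply F[17]=-10.000 → step 18: x=0.228, v=0.181, θ₁=-0.752, ω₁=-3.312, θ₂=-0.128, ω₂=0.487
apply F[18]=-10.000 → step 19: x=0.231, v=0.087, θ₁=-0.821, ω₁=-3.536, θ₂=-0.117, ω₂=0.576
apply F[19]=-10.000 → step 20: x=0.232, v=-0.013, θ₁=-0.894, ω₁=-3.775, θ₂=-0.105, ω₂=0.660
|θ₁| = 0.152 > 0.112 first at step 7.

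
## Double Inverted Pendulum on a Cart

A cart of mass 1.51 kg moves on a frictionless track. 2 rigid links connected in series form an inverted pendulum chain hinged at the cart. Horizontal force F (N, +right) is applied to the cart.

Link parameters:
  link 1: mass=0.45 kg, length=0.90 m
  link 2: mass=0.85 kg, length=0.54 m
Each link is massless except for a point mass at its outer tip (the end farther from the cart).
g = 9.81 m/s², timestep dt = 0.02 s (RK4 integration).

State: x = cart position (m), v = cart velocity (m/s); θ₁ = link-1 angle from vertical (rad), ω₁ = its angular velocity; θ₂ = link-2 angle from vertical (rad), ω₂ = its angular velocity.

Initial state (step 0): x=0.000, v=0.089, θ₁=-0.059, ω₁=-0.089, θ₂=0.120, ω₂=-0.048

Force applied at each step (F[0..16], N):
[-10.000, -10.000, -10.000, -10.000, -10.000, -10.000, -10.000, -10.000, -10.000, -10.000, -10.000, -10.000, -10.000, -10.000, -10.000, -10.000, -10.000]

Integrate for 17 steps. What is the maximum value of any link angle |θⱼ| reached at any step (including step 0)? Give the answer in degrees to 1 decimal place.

Answer: 40.9°

Derivation:
apply F[0]=-10.000 → step 1: x=0.001, v=-0.034, θ₁=-0.060, ω₁=-0.037, θ₂=0.121, ω₂=0.135
apply F[1]=-10.000 → step 2: x=-0.001, v=-0.156, θ₁=-0.060, ω₁=0.014, θ₂=0.125, ω₂=0.321
apply F[2]=-10.000 → step 3: x=-0.006, v=-0.279, θ₁=-0.060, ω₁=0.064, θ₂=0.134, ω₂=0.512
apply F[3]=-10.000 → step 4: x=-0.012, v=-0.402, θ₁=-0.058, ω₁=0.112, θ₂=0.146, ω₂=0.709
apply F[4]=-10.000 → step 5: x=-0.022, v=-0.525, θ₁=-0.055, ω₁=0.160, θ₂=0.162, ω₂=0.913
apply F[5]=-10.000 → step 6: x=-0.034, v=-0.650, θ₁=-0.052, ω₁=0.207, θ₂=0.183, ω₂=1.126
apply F[6]=-10.000 → step 7: x=-0.048, v=-0.775, θ₁=-0.047, ω₁=0.253, θ₂=0.207, ω₂=1.348
apply F[7]=-10.000 → step 8: x=-0.065, v=-0.901, θ₁=-0.041, ω₁=0.301, θ₂=0.237, ω₂=1.578
apply F[8]=-10.000 → step 9: x=-0.084, v=-1.028, θ₁=-0.035, ω₁=0.351, θ₂=0.270, ω₂=1.817
apply F[9]=-10.000 → step 10: x=-0.106, v=-1.157, θ₁=-0.027, ω₁=0.405, θ₂=0.309, ω₂=2.061
apply F[10]=-10.000 → step 11: x=-0.130, v=-1.287, θ₁=-0.019, ω₁=0.466, θ₂=0.353, ω₂=2.309
apply F[11]=-10.000 → step 12: x=-0.157, v=-1.418, θ₁=-0.009, ω₁=0.536, θ₂=0.402, ω₂=2.557
apply F[12]=-10.000 → step 13: x=-0.187, v=-1.550, θ₁=0.003, ω₁=0.620, θ₂=0.455, ω₂=2.799
apply F[13]=-10.000 → step 14: x=-0.219, v=-1.683, θ₁=0.016, ω₁=0.719, θ₂=0.514, ω₂=3.033
apply F[14]=-10.000 → step 15: x=-0.254, v=-1.817, θ₁=0.032, ω₁=0.837, θ₂=0.576, ω₂=3.253
apply F[15]=-10.000 → step 16: x=-0.292, v=-1.952, θ₁=0.050, ω₁=0.976, θ₂=0.644, ω₂=3.456
apply F[16]=-10.000 → step 17: x=-0.332, v=-2.087, θ₁=0.071, ω₁=1.139, θ₂=0.714, ω₂=3.636
Max |angle| over trajectory = 0.714 rad = 40.9°.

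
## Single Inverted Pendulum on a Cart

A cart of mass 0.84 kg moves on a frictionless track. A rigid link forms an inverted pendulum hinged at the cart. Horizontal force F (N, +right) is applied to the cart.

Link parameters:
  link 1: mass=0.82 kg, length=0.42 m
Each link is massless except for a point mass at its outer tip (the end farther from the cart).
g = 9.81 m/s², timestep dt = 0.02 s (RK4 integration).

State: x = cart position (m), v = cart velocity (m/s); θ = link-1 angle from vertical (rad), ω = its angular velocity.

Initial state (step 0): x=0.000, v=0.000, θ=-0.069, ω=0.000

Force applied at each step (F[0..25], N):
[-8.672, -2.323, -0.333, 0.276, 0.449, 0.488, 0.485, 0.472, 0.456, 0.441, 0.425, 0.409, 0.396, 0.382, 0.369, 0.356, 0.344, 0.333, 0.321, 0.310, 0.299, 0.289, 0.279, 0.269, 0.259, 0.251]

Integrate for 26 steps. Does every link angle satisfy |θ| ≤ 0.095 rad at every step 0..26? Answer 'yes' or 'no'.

apply F[0]=-8.672 → step 1: x=-0.002, v=-0.193, θ=-0.065, ω=0.426
apply F[1]=-2.323 → step 2: x=-0.006, v=-0.236, θ=-0.055, ω=0.502
apply F[2]=-0.333 → step 3: x=-0.011, v=-0.235, θ=-0.046, ω=0.475
apply F[3]=+0.276 → step 4: x=-0.015, v=-0.221, θ=-0.037, ω=0.421
apply F[4]=+0.449 → step 5: x=-0.020, v=-0.204, θ=-0.029, ω=0.366
apply F[5]=+0.488 → step 6: x=-0.024, v=-0.187, θ=-0.022, ω=0.315
apply F[6]=+0.485 → step 7: x=-0.027, v=-0.172, θ=-0.016, ω=0.270
apply F[7]=+0.472 → step 8: x=-0.031, v=-0.158, θ=-0.011, ω=0.230
apply F[8]=+0.456 → step 9: x=-0.034, v=-0.146, θ=-0.007, ω=0.196
apply F[9]=+0.441 → step 10: x=-0.036, v=-0.134, θ=-0.003, ω=0.166
apply F[10]=+0.425 → step 11: x=-0.039, v=-0.124, θ=-0.000, ω=0.140
apply F[11]=+0.409 → step 12: x=-0.041, v=-0.114, θ=0.002, ω=0.118
apply F[12]=+0.396 → step 13: x=-0.043, v=-0.105, θ=0.004, ω=0.099
apply F[13]=+0.382 → step 14: x=-0.046, v=-0.097, θ=0.006, ω=0.082
apply F[14]=+0.369 → step 15: x=-0.047, v=-0.090, θ=0.008, ω=0.068
apply F[15]=+0.356 → step 16: x=-0.049, v=-0.083, θ=0.009, ω=0.055
apply F[16]=+0.344 → step 17: x=-0.051, v=-0.076, θ=0.010, ω=0.044
apply F[17]=+0.333 → step 18: x=-0.052, v=-0.070, θ=0.011, ω=0.035
apply F[18]=+0.321 → step 19: x=-0.054, v=-0.065, θ=0.011, ω=0.027
apply F[19]=+0.310 → step 20: x=-0.055, v=-0.060, θ=0.012, ω=0.020
apply F[20]=+0.299 → step 21: x=-0.056, v=-0.055, θ=0.012, ω=0.014
apply F[21]=+0.289 → step 22: x=-0.057, v=-0.050, θ=0.012, ω=0.009
apply F[22]=+0.279 → step 23: x=-0.058, v=-0.046, θ=0.013, ω=0.005
apply F[23]=+0.269 → step 24: x=-0.059, v=-0.042, θ=0.013, ω=0.001
apply F[24]=+0.259 → step 25: x=-0.060, v=-0.038, θ=0.013, ω=-0.002
apply F[25]=+0.251 → step 26: x=-0.060, v=-0.035, θ=0.012, ω=-0.005
Max |angle| over trajectory = 0.069 rad; bound = 0.095 → within bound.

Answer: yes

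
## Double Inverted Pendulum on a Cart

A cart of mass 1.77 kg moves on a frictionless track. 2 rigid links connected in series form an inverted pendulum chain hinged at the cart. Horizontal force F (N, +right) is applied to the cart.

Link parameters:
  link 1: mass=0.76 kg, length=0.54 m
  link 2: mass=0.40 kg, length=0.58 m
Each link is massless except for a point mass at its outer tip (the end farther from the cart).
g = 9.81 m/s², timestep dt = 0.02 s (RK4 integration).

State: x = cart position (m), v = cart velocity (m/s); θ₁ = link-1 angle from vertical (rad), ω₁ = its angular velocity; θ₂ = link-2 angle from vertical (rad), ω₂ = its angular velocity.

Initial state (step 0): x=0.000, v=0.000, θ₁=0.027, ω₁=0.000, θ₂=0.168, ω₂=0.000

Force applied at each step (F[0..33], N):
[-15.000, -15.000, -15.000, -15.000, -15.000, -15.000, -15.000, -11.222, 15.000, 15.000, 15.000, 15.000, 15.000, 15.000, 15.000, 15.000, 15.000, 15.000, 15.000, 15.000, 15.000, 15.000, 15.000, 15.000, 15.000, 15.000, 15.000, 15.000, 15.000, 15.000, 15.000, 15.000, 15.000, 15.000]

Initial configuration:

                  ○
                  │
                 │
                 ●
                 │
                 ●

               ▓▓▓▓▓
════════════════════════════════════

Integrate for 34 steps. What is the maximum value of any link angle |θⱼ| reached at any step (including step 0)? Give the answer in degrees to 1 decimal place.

Answer: 123.1°

Derivation:
apply F[0]=-15.000 → step 1: x=-0.002, v=-0.173, θ₁=0.030, ω₁=0.305, θ₂=0.169, ω₂=0.070
apply F[1]=-15.000 → step 2: x=-0.007, v=-0.347, θ₁=0.039, ω₁=0.614, θ₂=0.171, ω₂=0.136
apply F[2]=-15.000 → step 3: x=-0.016, v=-0.522, θ₁=0.055, ω₁=0.933, θ₂=0.174, ω₂=0.195
apply F[3]=-15.000 → step 4: x=-0.028, v=-0.698, θ₁=0.077, ω₁=1.265, θ₂=0.178, ω₂=0.245
apply F[4]=-15.000 → step 5: x=-0.044, v=-0.877, θ₁=0.105, ω₁=1.614, θ₂=0.184, ω₂=0.282
apply F[5]=-15.000 → step 6: x=-0.063, v=-1.057, θ₁=0.141, ω₁=1.981, θ₂=0.190, ω₂=0.305
apply F[6]=-15.000 → step 7: x=-0.086, v=-1.239, θ₁=0.185, ω₁=2.368, θ₂=0.196, ω₂=0.314
apply F[7]=-11.222 → step 8: x=-0.112, v=-1.378, θ₁=0.235, ω₁=2.697, θ₂=0.202, ω₂=0.312
apply F[8]=+15.000 → step 9: x=-0.138, v=-1.235, θ₁=0.288, ω₁=2.542, θ₂=0.208, ω₂=0.289
apply F[9]=+15.000 → step 10: x=-0.161, v=-1.098, θ₁=0.337, ω₁=2.429, θ₂=0.214, ω₂=0.246
apply F[10]=+15.000 → step 11: x=-0.182, v=-0.967, θ₁=0.385, ω₁=2.353, θ₂=0.218, ω₂=0.183
apply F[11]=+15.000 → step 12: x=-0.200, v=-0.841, θ₁=0.432, ω₁=2.314, θ₂=0.221, ω₂=0.100
apply F[12]=+15.000 → step 13: x=-0.216, v=-0.719, θ₁=0.478, ω₁=2.309, θ₂=0.222, ω₂=-0.002
apply F[13]=+15.000 → step 14: x=-0.229, v=-0.602, θ₁=0.524, ω₁=2.334, θ₂=0.221, ω₂=-0.121
apply F[14]=+15.000 → step 15: x=-0.240, v=-0.486, θ₁=0.571, ω₁=2.388, θ₂=0.217, ω₂=-0.256
apply F[15]=+15.000 → step 16: x=-0.248, v=-0.372, θ₁=0.620, ω₁=2.468, θ₂=0.210, ω₂=-0.404
apply F[16]=+15.000 → step 17: x=-0.255, v=-0.259, θ₁=0.670, ω₁=2.571, θ₂=0.201, ω₂=-0.563
apply F[17]=+15.000 → step 18: x=-0.259, v=-0.145, θ₁=0.723, ω₁=2.694, θ₂=0.188, ω₂=-0.730
apply F[18]=+15.000 → step 19: x=-0.260, v=-0.028, θ₁=0.778, ω₁=2.835, θ₂=0.171, ω₂=-0.899
apply F[19]=+15.000 → step 20: x=-0.260, v=0.091, θ₁=0.836, ω₁=2.990, θ₂=0.152, ω₂=-1.068
apply F[20]=+15.000 → step 21: x=-0.257, v=0.214, θ₁=0.898, ω₁=3.158, θ₂=0.129, ω₂=-1.231
apply F[21]=+15.000 → step 22: x=-0.251, v=0.341, θ₁=0.963, ω₁=3.337, θ₂=0.103, ω₂=-1.382
apply F[22]=+15.000 → step 23: x=-0.243, v=0.475, θ₁=1.031, ω₁=3.527, θ₂=0.074, ω₂=-1.517
apply F[23]=+15.000 → step 24: x=-0.232, v=0.615, θ₁=1.104, ω₁=3.726, θ₂=0.042, ω₂=-1.630
apply F[24]=+15.000 → step 25: x=-0.218, v=0.763, θ₁=1.181, ω₁=3.939, θ₂=0.008, ω₂=-1.717
apply F[25]=+15.000 → step 26: x=-0.202, v=0.919, θ₁=1.262, ω₁=4.167, θ₂=-0.026, ω₂=-1.772
apply F[26]=+15.000 → step 27: x=-0.182, v=1.084, θ₁=1.347, ω₁=4.415, θ₂=-0.062, ω₂=-1.788
apply F[27]=+15.000 → step 28: x=-0.158, v=1.261, θ₁=1.438, ω₁=4.690, θ₂=-0.098, ω₂=-1.760
apply F[28]=+15.000 → step 29: x=-0.131, v=1.451, θ₁=1.535, ω₁=5.002, θ₂=-0.132, ω₂=-1.678
apply F[29]=+15.000 → step 30: x=-0.100, v=1.657, θ₁=1.639, ω₁=5.362, θ₂=-0.164, ω₂=-1.532
apply F[30]=+15.000 → step 31: x=-0.065, v=1.884, θ₁=1.750, ω₁=5.784, θ₂=-0.193, ω₂=-1.310
apply F[31]=+15.000 → step 32: x=-0.025, v=2.138, θ₁=1.871, ω₁=6.291, θ₂=-0.216, ω₂=-0.994
apply F[32]=+15.000 → step 33: x=0.021, v=2.428, θ₁=2.003, ω₁=6.906, θ₂=-0.232, ω₂=-0.566
apply F[33]=+15.000 → step 34: x=0.073, v=2.763, θ₁=2.148, ω₁=7.664, θ₂=-0.238, ω₂=-0.005
Max |angle| over trajectory = 2.148 rad = 123.1°.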